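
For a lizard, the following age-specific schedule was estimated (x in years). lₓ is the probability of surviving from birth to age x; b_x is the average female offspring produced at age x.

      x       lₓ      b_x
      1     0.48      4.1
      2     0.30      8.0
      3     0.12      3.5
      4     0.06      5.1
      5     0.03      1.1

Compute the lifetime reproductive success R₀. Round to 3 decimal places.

R₀ = Σ lₓ b_x:
  age 1: 0.48 × 4.1 = 1.9680
  age 2: 0.30 × 8.0 = 2.4000
  age 3: 0.12 × 3.5 = 0.4200
  age 4: 0.06 × 5.1 = 0.3060
  age 5: 0.03 × 1.1 = 0.0330
R₀ = 1.9680 + 2.4000 + 0.4200 + 0.3060 + 0.0330 = 5.1270

5.127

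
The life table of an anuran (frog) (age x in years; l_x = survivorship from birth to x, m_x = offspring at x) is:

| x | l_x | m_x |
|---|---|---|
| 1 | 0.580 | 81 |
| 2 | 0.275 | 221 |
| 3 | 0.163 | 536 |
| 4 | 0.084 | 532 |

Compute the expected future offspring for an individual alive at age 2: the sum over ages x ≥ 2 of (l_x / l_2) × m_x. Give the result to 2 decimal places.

701.20

l_2 = 0.275. Conditional survival from age 2 to x is l_x / l_2.
  x=2: (0.275/0.275) × 221 = 221.0000
  x=3: (0.163/0.275) × 536 = 317.7018
  x=4: (0.084/0.275) × 532 = 162.5018
Sum = 221.0000 + 317.7018 + 162.5018 = 701.2036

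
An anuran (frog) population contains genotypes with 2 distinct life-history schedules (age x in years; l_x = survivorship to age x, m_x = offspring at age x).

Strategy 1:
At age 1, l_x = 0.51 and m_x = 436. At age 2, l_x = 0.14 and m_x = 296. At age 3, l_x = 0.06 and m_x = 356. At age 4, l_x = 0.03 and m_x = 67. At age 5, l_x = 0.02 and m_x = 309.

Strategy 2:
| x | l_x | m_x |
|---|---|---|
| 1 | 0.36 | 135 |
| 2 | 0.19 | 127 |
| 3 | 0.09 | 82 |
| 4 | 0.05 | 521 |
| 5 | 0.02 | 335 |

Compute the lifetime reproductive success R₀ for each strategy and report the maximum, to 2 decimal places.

293.35

Strategy 1: R₀ = 0.51×436 + 0.14×296 + 0.06×356 + 0.03×67 + 0.02×309 = 293.3500
Strategy 2: R₀ = 0.36×135 + 0.19×127 + 0.09×82 + 0.05×521 + 0.02×335 = 112.8600
Highest R₀: strategy 1 with 293.3500.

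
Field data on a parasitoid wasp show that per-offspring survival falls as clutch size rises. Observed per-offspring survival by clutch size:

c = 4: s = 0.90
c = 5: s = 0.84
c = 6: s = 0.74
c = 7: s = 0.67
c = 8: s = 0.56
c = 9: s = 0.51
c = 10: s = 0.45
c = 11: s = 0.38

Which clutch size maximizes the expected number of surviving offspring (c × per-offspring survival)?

7

Expected surviving offspring = c × s(c):
  c=4: 4 × 0.90 = 3.600
  c=5: 5 × 0.84 = 4.200
  c=6: 6 × 0.74 = 4.440
  c=7: 7 × 0.67 = 4.690
  c=8: 8 × 0.56 = 4.480
  c=9: 9 × 0.51 = 4.590
  c=10: 10 × 0.45 = 4.500
  c=11: 11 × 0.38 = 4.180
Maximum at c = 7 (4.690 surviving offspring).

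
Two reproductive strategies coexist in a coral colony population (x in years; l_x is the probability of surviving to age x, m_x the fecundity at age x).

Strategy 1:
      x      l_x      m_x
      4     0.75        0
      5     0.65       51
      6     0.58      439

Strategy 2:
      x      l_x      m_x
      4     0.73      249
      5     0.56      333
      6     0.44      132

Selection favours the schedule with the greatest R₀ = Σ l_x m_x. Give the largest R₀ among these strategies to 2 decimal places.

Strategy 1: R₀ = 0.75×0 + 0.65×51 + 0.58×439 = 287.7700
Strategy 2: R₀ = 0.73×249 + 0.56×333 + 0.44×132 = 426.3300
Highest R₀: strategy 2 with 426.3300.

426.33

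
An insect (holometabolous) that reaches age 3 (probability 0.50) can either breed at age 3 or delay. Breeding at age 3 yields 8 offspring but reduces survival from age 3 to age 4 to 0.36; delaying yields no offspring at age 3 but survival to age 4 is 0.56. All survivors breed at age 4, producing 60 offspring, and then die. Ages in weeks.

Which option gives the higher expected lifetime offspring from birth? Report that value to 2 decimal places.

breed at age 3: R₀ = 0.50 × (8 + 0.36 × 60) = 0.50 × 29.6000 = 14.8000
delay to age 4: R₀ = 0.50 × (0.56 × 60) = 0.50 × 33.6000 = 16.8000
Higher: delay to age 4 (16.8000).

16.80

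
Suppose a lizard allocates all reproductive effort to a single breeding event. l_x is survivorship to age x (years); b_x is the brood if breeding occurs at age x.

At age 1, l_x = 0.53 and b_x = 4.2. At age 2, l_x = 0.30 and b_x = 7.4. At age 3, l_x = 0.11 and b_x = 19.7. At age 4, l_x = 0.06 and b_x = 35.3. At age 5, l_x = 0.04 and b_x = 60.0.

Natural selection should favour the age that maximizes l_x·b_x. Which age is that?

Expected offspring if breeding at age x = l_x × b_x:
  age 1: 0.53 × 4.2 = 2.226
  age 2: 0.30 × 7.4 = 2.220
  age 3: 0.11 × 19.7 = 2.167
  age 4: 0.06 × 35.3 = 2.118
  age 5: 0.04 × 60.0 = 2.400
Maximum at age 5 (2.400).

5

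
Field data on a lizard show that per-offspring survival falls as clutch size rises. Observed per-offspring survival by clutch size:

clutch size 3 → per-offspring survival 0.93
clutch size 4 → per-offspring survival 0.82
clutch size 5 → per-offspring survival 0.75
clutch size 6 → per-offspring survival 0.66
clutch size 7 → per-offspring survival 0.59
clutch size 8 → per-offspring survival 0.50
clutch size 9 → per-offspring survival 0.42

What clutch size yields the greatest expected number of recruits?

Expected recruits = c × s(c):
  c=3: 3 × 0.93 = 2.790
  c=4: 4 × 0.82 = 3.280
  c=5: 5 × 0.75 = 3.750
  c=6: 6 × 0.66 = 3.960
  c=7: 7 × 0.59 = 4.130
  c=8: 8 × 0.50 = 4.000
  c=9: 9 × 0.42 = 3.780
Maximum at c = 7 (4.130 recruits).

7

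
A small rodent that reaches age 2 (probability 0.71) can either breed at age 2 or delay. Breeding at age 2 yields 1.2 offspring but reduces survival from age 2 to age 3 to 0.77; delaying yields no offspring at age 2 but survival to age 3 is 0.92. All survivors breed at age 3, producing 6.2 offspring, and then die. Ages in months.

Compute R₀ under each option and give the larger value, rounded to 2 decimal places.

4.24

breed at age 2: R₀ = 0.71 × (1.2 + 0.77 × 6.2) = 0.71 × 5.9740 = 4.2415
delay to age 3: R₀ = 0.71 × (0.92 × 6.2) = 0.71 × 5.7040 = 4.0498
Higher: breed at age 2 (4.2415).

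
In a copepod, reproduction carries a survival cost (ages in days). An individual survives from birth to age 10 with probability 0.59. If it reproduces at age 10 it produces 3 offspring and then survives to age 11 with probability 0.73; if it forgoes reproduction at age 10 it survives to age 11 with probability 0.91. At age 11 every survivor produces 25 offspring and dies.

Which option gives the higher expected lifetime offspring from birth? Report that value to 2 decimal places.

13.42

breed at age 10: R₀ = 0.59 × (3 + 0.73 × 25) = 0.59 × 21.2500 = 12.5375
delay to age 11: R₀ = 0.59 × (0.91 × 25) = 0.59 × 22.7500 = 13.4225
Higher: delay to age 11 (13.4225).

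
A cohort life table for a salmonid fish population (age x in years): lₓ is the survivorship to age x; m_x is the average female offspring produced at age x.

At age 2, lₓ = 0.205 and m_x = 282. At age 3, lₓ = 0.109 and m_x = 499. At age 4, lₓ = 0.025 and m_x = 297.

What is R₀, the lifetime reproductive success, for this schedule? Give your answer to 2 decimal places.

119.63

R₀ = Σ lₓ m_x:
  age 2: 0.205 × 282 = 57.8100
  age 3: 0.109 × 499 = 54.3910
  age 4: 0.025 × 297 = 7.4250
R₀ = 57.8100 + 54.3910 + 7.4250 = 119.6260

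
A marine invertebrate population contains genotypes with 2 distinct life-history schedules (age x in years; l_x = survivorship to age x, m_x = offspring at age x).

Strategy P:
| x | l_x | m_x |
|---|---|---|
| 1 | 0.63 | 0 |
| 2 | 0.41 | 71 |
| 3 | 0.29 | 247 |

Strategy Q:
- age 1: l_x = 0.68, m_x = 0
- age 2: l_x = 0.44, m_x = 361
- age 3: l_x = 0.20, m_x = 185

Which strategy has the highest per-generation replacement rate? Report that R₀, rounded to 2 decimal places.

Strategy P: R₀ = 0.63×0 + 0.41×71 + 0.29×247 = 100.7400
Strategy Q: R₀ = 0.68×0 + 0.44×361 + 0.20×185 = 195.8400
Highest R₀: strategy Q with 195.8400.

195.84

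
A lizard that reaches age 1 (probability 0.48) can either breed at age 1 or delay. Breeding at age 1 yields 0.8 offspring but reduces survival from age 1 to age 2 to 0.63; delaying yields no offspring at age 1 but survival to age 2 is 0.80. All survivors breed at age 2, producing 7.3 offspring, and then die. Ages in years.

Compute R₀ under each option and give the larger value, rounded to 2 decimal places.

breed at age 1: R₀ = 0.48 × (0.8 + 0.63 × 7.3) = 0.48 × 5.3990 = 2.5915
delay to age 2: R₀ = 0.48 × (0.80 × 7.3) = 0.48 × 5.8400 = 2.8032
Higher: delay to age 2 (2.8032).

2.80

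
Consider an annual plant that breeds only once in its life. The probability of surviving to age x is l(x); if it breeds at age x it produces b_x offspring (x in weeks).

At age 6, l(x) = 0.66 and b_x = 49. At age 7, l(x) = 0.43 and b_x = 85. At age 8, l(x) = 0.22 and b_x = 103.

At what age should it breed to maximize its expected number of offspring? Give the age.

7

Expected offspring if breeding at age x = l(x) × b_x:
  age 6: 0.66 × 49 = 32.340
  age 7: 0.43 × 85 = 36.550
  age 8: 0.22 × 103 = 22.660
Maximum at age 7 (36.550).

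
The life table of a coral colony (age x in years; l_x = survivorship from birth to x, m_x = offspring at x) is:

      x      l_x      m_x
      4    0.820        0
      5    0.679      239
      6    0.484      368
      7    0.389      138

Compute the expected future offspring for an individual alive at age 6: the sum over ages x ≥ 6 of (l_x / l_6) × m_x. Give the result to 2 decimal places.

478.91

l_6 = 0.484. Conditional survival from age 6 to x is l_x / l_6.
  x=6: (0.484/0.484) × 368 = 368.0000
  x=7: (0.389/0.484) × 138 = 110.9132
Sum = 368.0000 + 110.9132 = 478.9132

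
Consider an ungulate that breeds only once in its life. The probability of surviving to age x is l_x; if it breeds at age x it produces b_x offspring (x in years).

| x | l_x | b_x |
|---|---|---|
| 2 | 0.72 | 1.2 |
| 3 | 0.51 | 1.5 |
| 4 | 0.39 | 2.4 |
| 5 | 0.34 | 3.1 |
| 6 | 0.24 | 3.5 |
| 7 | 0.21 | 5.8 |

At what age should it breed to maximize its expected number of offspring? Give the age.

7

Expected offspring if breeding at age x = l_x × b_x:
  age 2: 0.72 × 1.2 = 0.864
  age 3: 0.51 × 1.5 = 0.765
  age 4: 0.39 × 2.4 = 0.936
  age 5: 0.34 × 3.1 = 1.054
  age 6: 0.24 × 3.5 = 0.840
  age 7: 0.21 × 5.8 = 1.218
Maximum at age 7 (1.218).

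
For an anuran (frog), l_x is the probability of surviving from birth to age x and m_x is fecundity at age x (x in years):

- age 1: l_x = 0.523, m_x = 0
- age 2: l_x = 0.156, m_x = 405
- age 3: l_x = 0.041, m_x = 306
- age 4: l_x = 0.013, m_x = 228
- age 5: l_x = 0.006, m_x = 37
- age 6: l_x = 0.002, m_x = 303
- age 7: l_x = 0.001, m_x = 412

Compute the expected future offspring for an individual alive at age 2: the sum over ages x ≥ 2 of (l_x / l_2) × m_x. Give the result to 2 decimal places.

l_2 = 0.156. Conditional survival from age 2 to x is l_x / l_2.
  x=2: (0.156/0.156) × 405 = 405.0000
  x=3: (0.041/0.156) × 306 = 80.4231
  x=4: (0.013/0.156) × 228 = 19.0000
  x=5: (0.006/0.156) × 37 = 1.4231
  x=6: (0.002/0.156) × 303 = 3.8846
  x=7: (0.001/0.156) × 412 = 2.6410
Sum = 405.0000 + 80.4231 + 19.0000 + 1.4231 + 3.8846 + 2.6410 = 512.3718

512.37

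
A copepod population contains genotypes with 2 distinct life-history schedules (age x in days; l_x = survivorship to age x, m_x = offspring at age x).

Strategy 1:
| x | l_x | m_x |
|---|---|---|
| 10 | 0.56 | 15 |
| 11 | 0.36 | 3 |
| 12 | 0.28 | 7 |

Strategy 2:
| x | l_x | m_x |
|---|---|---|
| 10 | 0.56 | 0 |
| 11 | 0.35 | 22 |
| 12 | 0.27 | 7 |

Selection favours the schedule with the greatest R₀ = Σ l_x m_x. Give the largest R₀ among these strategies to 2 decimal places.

Strategy 1: R₀ = 0.56×15 + 0.36×3 + 0.28×7 = 11.4400
Strategy 2: R₀ = 0.56×0 + 0.35×22 + 0.27×7 = 9.5900
Highest R₀: strategy 1 with 11.4400.

11.44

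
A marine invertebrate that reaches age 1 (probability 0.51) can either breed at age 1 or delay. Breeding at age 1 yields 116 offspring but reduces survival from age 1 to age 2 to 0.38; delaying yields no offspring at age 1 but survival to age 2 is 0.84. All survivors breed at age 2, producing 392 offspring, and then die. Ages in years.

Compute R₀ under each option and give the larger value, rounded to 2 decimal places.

breed at age 1: R₀ = 0.51 × (116 + 0.38 × 392) = 0.51 × 264.9600 = 135.1296
delay to age 2: R₀ = 0.51 × (0.84 × 392) = 0.51 × 329.2800 = 167.9328
Higher: delay to age 2 (167.9328).

167.93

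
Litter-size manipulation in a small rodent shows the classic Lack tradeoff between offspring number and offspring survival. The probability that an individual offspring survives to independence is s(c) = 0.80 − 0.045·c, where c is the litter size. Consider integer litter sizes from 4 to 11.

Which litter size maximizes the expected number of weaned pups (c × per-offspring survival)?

Expected weaned pups = c × s(c):
  c=4: 4 × 0.620 = 2.480
  c=5: 5 × 0.575 = 2.875
  c=6: 6 × 0.530 = 3.180
  c=7: 7 × 0.485 = 3.395
  c=8: 8 × 0.440 = 3.520
  c=9: 9 × 0.395 = 3.555
  c=10: 10 × 0.350 = 3.500
  c=11: 11 × 0.305 = 3.355
Maximum at c = 9 (3.555 weaned pups).

9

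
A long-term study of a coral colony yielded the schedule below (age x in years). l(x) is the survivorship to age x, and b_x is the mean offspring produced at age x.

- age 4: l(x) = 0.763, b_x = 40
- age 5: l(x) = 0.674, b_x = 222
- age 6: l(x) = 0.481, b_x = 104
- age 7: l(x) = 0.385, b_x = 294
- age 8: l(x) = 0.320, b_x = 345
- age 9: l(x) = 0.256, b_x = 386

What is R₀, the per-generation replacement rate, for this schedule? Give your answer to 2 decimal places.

R₀ = Σ l(x) b_x:
  age 4: 0.763 × 40 = 30.5200
  age 5: 0.674 × 222 = 149.6280
  age 6: 0.481 × 104 = 50.0240
  age 7: 0.385 × 294 = 113.1900
  age 8: 0.320 × 345 = 110.4000
  age 9: 0.256 × 386 = 98.8160
R₀ = 30.5200 + 149.6280 + 50.0240 + 113.1900 + 110.4000 + 98.8160 = 552.5780

552.58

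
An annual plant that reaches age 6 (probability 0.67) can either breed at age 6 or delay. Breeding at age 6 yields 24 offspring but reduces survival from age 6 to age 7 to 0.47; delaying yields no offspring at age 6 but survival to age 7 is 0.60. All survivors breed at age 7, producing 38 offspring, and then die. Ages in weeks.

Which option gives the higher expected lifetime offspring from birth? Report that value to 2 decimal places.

breed at age 6: R₀ = 0.67 × (24 + 0.47 × 38) = 0.67 × 41.8600 = 28.0462
delay to age 7: R₀ = 0.67 × (0.60 × 38) = 0.67 × 22.8000 = 15.2760
Higher: breed at age 6 (28.0462).

28.05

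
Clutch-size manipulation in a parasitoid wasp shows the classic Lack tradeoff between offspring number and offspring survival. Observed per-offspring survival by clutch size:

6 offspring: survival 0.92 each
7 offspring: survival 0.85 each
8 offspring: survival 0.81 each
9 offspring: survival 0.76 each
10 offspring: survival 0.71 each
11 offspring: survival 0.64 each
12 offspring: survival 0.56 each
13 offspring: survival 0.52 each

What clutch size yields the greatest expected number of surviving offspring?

Expected surviving offspring = c × s(c):
  c=6: 6 × 0.92 = 5.520
  c=7: 7 × 0.85 = 5.950
  c=8: 8 × 0.81 = 6.480
  c=9: 9 × 0.76 = 6.840
  c=10: 10 × 0.71 = 7.100
  c=11: 11 × 0.64 = 7.040
  c=12: 12 × 0.56 = 6.720
  c=13: 13 × 0.52 = 6.760
Maximum at c = 10 (7.100 surviving offspring).

10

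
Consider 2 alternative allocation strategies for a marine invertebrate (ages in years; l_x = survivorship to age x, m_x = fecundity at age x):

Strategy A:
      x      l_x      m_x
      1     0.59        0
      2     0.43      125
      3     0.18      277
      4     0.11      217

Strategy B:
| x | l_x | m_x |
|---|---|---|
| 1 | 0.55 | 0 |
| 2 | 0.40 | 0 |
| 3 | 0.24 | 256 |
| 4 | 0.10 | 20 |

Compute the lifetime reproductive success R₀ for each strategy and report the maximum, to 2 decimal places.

Strategy A: R₀ = 0.59×0 + 0.43×125 + 0.18×277 + 0.11×217 = 127.4800
Strategy B: R₀ = 0.55×0 + 0.40×0 + 0.24×256 + 0.10×20 = 63.4400
Highest R₀: strategy A with 127.4800.

127.48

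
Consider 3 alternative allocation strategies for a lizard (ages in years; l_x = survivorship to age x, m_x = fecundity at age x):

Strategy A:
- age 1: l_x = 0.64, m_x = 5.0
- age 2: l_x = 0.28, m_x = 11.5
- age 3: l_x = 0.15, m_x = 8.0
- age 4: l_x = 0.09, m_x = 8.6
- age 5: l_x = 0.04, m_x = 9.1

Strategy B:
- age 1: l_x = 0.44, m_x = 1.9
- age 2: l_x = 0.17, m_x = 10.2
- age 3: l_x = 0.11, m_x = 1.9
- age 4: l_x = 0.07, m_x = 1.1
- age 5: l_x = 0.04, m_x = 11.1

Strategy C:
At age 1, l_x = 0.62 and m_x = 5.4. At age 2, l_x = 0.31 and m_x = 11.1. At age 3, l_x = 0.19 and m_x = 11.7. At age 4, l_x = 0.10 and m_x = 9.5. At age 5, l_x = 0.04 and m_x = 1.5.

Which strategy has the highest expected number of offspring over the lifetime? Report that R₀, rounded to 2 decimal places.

Strategy A: R₀ = 0.64×5.0 + 0.28×11.5 + 0.15×8.0 + 0.09×8.6 + 0.04×9.1 = 8.7580
Strategy B: R₀ = 0.44×1.9 + 0.17×10.2 + 0.11×1.9 + 0.07×1.1 + 0.04×11.1 = 3.3000
Strategy C: R₀ = 0.62×5.4 + 0.31×11.1 + 0.19×11.7 + 0.10×9.5 + 0.04×1.5 = 10.0220
Highest R₀: strategy C with 10.0220.

10.02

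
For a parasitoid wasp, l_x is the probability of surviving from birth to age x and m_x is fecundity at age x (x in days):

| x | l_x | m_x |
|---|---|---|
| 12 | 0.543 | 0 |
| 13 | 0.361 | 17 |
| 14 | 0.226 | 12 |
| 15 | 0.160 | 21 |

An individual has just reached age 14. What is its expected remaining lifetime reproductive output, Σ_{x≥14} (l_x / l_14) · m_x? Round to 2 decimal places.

l_14 = 0.226. Conditional survival from age 14 to x is l_x / l_14.
  x=14: (0.226/0.226) × 12 = 12.0000
  x=15: (0.160/0.226) × 21 = 14.8673
Sum = 12.0000 + 14.8673 = 26.8673

26.87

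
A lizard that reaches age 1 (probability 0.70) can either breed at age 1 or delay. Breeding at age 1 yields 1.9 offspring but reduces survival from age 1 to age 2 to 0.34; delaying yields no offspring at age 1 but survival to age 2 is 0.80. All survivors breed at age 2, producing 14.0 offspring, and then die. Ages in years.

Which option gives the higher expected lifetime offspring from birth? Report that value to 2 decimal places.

7.84

breed at age 1: R₀ = 0.70 × (1.9 + 0.34 × 14.0) = 0.70 × 6.6600 = 4.6620
delay to age 2: R₀ = 0.70 × (0.80 × 14.0) = 0.70 × 11.2000 = 7.8400
Higher: delay to age 2 (7.8400).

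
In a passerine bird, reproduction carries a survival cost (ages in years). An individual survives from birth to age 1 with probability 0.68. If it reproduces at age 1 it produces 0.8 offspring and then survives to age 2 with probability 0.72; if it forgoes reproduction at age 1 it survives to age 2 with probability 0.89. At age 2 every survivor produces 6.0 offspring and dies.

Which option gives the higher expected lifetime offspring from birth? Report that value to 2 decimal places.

breed at age 1: R₀ = 0.68 × (0.8 + 0.72 × 6.0) = 0.68 × 5.1200 = 3.4816
delay to age 2: R₀ = 0.68 × (0.89 × 6.0) = 0.68 × 5.3400 = 3.6312
Higher: delay to age 2 (3.6312).

3.63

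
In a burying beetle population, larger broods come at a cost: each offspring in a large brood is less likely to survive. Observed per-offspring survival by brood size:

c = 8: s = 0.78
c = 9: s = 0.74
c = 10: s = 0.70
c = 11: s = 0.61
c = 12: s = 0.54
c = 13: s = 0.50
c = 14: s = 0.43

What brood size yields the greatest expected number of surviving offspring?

Expected surviving offspring = c × s(c):
  c=8: 8 × 0.78 = 6.240
  c=9: 9 × 0.74 = 6.660
  c=10: 10 × 0.70 = 7.000
  c=11: 11 × 0.61 = 6.710
  c=12: 12 × 0.54 = 6.480
  c=13: 13 × 0.50 = 6.500
  c=14: 14 × 0.43 = 6.020
Maximum at c = 10 (7.000 surviving offspring).

10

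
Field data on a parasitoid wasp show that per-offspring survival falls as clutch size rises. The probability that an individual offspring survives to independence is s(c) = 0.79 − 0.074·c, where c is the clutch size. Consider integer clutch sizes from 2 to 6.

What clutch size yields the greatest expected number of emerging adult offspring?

Expected emerging adult offspring = c × s(c):
  c=2: 2 × 0.642 = 1.284
  c=3: 3 × 0.568 = 1.704
  c=4: 4 × 0.494 = 1.976
  c=5: 5 × 0.420 = 2.100
  c=6: 6 × 0.346 = 2.076
Maximum at c = 5 (2.100 emerging adult offspring).

5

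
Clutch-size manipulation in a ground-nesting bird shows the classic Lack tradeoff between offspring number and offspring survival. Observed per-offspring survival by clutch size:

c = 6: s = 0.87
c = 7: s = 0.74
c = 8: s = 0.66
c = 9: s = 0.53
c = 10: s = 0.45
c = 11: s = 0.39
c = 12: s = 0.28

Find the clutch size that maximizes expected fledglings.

Expected fledglings = c × s(c):
  c=6: 6 × 0.87 = 5.220
  c=7: 7 × 0.74 = 5.180
  c=8: 8 × 0.66 = 5.280
  c=9: 9 × 0.53 = 4.770
  c=10: 10 × 0.45 = 4.500
  c=11: 11 × 0.39 = 4.290
  c=12: 12 × 0.28 = 3.360
Maximum at c = 8 (5.280 fledglings).

8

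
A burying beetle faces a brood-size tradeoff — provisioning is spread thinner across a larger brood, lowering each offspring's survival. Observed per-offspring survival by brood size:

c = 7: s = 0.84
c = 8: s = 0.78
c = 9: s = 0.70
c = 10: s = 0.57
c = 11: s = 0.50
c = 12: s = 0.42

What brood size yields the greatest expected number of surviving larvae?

9

Expected surviving larvae = c × s(c):
  c=7: 7 × 0.84 = 5.880
  c=8: 8 × 0.78 = 6.240
  c=9: 9 × 0.70 = 6.300
  c=10: 10 × 0.57 = 5.700
  c=11: 11 × 0.50 = 5.500
  c=12: 12 × 0.42 = 5.040
Maximum at c = 9 (6.300 surviving larvae).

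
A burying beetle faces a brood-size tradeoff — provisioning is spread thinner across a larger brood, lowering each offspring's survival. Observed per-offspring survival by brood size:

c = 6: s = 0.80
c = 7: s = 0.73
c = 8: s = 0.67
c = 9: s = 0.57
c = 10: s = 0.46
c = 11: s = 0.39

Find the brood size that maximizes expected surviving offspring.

8

Expected surviving offspring = c × s(c):
  c=6: 6 × 0.80 = 4.800
  c=7: 7 × 0.73 = 5.110
  c=8: 8 × 0.67 = 5.360
  c=9: 9 × 0.57 = 5.130
  c=10: 10 × 0.46 = 4.600
  c=11: 11 × 0.39 = 4.290
Maximum at c = 8 (5.360 surviving offspring).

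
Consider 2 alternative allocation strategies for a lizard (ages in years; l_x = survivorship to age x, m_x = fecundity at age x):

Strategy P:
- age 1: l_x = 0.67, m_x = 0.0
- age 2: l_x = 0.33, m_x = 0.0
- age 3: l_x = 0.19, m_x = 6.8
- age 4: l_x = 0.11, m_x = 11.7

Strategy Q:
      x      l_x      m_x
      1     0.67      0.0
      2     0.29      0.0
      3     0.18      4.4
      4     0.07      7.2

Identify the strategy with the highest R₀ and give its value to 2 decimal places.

Strategy P: R₀ = 0.67×0.0 + 0.33×0.0 + 0.19×6.8 + 0.11×11.7 = 2.5790
Strategy Q: R₀ = 0.67×0.0 + 0.29×0.0 + 0.18×4.4 + 0.07×7.2 = 1.2960
Highest R₀: strategy P with 2.5790.

2.58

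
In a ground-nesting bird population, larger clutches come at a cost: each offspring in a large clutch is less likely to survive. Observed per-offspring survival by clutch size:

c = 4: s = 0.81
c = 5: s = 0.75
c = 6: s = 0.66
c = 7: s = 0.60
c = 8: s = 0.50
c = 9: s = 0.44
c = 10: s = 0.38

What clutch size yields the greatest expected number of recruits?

Expected recruits = c × s(c):
  c=4: 4 × 0.81 = 3.240
  c=5: 5 × 0.75 = 3.750
  c=6: 6 × 0.66 = 3.960
  c=7: 7 × 0.60 = 4.200
  c=8: 8 × 0.50 = 4.000
  c=9: 9 × 0.44 = 3.960
  c=10: 10 × 0.38 = 3.800
Maximum at c = 7 (4.200 recruits).

7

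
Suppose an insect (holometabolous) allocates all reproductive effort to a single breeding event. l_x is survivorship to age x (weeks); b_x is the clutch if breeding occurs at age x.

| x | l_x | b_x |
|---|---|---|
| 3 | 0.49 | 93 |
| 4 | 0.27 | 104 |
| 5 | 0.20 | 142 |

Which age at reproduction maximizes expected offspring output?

Expected offspring if breeding at age x = l_x × b_x:
  age 3: 0.49 × 93 = 45.570
  age 4: 0.27 × 104 = 28.080
  age 5: 0.20 × 142 = 28.400
Maximum at age 3 (45.570).

3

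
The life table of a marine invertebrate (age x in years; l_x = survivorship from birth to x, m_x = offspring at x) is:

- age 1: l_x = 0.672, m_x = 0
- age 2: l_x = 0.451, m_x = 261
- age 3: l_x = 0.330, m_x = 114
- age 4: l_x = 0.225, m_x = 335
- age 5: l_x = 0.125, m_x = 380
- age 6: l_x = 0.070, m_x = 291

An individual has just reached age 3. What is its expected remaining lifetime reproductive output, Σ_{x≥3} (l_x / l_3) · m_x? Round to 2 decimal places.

l_3 = 0.330. Conditional survival from age 3 to x is l_x / l_3.
  x=3: (0.330/0.330) × 114 = 114.0000
  x=4: (0.225/0.330) × 335 = 228.4091
  x=5: (0.125/0.330) × 380 = 143.9394
  x=6: (0.070/0.330) × 291 = 61.7273
Sum = 114.0000 + 228.4091 + 143.9394 + 61.7273 = 548.0758

548.08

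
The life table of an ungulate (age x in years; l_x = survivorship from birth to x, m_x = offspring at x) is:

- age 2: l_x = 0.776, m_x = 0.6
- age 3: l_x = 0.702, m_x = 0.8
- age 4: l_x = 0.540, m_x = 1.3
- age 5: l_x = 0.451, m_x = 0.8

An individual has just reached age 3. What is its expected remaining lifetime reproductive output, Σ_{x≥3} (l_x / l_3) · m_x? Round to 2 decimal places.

2.31

l_3 = 0.702. Conditional survival from age 3 to x is l_x / l_3.
  x=3: (0.702/0.702) × 0.8 = 0.8000
  x=4: (0.540/0.702) × 1.3 = 1.0000
  x=5: (0.451/0.702) × 0.8 = 0.5140
Sum = 0.8000 + 1.0000 + 0.5140 = 2.3140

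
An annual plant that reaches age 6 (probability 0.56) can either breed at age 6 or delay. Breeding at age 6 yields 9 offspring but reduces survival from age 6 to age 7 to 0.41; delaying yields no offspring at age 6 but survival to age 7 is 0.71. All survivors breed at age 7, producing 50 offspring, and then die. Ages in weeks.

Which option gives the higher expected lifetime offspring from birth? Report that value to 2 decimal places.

19.88

breed at age 6: R₀ = 0.56 × (9 + 0.41 × 50) = 0.56 × 29.5000 = 16.5200
delay to age 7: R₀ = 0.56 × (0.71 × 50) = 0.56 × 35.5000 = 19.8800
Higher: delay to age 7 (19.8800).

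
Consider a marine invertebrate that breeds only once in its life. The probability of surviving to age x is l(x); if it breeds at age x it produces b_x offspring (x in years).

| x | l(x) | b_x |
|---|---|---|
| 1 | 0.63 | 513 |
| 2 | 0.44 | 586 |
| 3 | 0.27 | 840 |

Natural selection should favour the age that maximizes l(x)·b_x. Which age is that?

Expected offspring if breeding at age x = l(x) × b_x:
  age 1: 0.63 × 513 = 323.190
  age 2: 0.44 × 586 = 257.840
  age 3: 0.27 × 840 = 226.800
Maximum at age 1 (323.190).

1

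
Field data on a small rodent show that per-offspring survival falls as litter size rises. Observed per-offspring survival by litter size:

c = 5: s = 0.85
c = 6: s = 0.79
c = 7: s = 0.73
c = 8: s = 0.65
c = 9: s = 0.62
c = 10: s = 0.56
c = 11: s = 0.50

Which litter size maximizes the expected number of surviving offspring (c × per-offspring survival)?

Expected surviving offspring = c × s(c):
  c=5: 5 × 0.85 = 4.250
  c=6: 6 × 0.79 = 4.740
  c=7: 7 × 0.73 = 5.110
  c=8: 8 × 0.65 = 5.200
  c=9: 9 × 0.62 = 5.580
  c=10: 10 × 0.56 = 5.600
  c=11: 11 × 0.50 = 5.500
Maximum at c = 10 (5.600 surviving offspring).

10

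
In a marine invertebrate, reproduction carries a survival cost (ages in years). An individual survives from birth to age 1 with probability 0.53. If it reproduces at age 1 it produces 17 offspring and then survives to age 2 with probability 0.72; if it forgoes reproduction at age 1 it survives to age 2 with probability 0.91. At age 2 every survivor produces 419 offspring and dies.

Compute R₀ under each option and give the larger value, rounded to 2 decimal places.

202.08

breed at age 1: R₀ = 0.53 × (17 + 0.72 × 419) = 0.53 × 318.6800 = 168.9004
delay to age 2: R₀ = 0.53 × (0.91 × 419) = 0.53 × 381.2900 = 202.0837
Higher: delay to age 2 (202.0837).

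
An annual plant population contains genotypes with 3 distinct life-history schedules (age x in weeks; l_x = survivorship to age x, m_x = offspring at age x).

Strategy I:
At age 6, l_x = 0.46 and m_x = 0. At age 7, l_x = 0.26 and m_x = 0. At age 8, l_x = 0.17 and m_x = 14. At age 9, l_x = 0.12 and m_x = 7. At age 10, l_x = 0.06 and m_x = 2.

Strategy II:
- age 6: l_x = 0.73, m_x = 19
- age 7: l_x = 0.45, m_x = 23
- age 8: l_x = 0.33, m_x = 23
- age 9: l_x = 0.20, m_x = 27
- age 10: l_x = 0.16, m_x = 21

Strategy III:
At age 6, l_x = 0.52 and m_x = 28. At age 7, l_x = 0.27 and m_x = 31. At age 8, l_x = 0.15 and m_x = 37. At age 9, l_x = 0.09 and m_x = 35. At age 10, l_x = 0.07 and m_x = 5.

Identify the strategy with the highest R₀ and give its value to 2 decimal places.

Strategy I: R₀ = 0.46×0 + 0.26×0 + 0.17×14 + 0.12×7 + 0.06×2 = 3.3400
Strategy II: R₀ = 0.73×19 + 0.45×23 + 0.33×23 + 0.20×27 + 0.16×21 = 40.5700
Strategy III: R₀ = 0.52×28 + 0.27×31 + 0.15×37 + 0.09×35 + 0.07×5 = 31.9800
Highest R₀: strategy II with 40.5700.

40.57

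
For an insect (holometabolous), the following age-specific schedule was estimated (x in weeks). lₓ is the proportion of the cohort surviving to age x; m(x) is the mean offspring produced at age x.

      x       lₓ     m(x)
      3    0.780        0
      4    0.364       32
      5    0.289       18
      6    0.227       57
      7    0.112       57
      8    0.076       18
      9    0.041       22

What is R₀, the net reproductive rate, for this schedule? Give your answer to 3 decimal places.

R₀ = Σ lₓ m(x):
  age 3: 0.780 × 0 = 0.0000
  age 4: 0.364 × 32 = 11.6480
  age 5: 0.289 × 18 = 5.2020
  age 6: 0.227 × 57 = 12.9390
  age 7: 0.112 × 57 = 6.3840
  age 8: 0.076 × 18 = 1.3680
  age 9: 0.041 × 22 = 0.9020
R₀ = 0.0000 + 11.6480 + 5.2020 + 12.9390 + 6.3840 + 1.3680 + 0.9020 = 38.4430

38.443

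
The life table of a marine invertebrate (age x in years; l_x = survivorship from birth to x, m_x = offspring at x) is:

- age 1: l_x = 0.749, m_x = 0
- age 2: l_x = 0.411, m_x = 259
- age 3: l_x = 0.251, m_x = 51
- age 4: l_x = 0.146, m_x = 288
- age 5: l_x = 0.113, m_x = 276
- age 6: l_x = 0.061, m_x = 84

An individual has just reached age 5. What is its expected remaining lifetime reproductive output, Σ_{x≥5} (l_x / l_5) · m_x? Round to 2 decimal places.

321.35

l_5 = 0.113. Conditional survival from age 5 to x is l_x / l_5.
  x=5: (0.113/0.113) × 276 = 276.0000
  x=6: (0.061/0.113) × 84 = 45.3451
Sum = 276.0000 + 45.3451 = 321.3451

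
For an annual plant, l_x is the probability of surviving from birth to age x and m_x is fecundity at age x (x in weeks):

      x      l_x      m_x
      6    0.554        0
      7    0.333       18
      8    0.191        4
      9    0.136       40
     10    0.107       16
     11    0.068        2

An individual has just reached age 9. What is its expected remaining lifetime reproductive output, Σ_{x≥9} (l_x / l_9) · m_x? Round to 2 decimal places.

l_9 = 0.136. Conditional survival from age 9 to x is l_x / l_9.
  x=9: (0.136/0.136) × 40 = 40.0000
  x=10: (0.107/0.136) × 16 = 12.5882
  x=11: (0.068/0.136) × 2 = 1.0000
Sum = 40.0000 + 12.5882 + 1.0000 = 53.5882

53.59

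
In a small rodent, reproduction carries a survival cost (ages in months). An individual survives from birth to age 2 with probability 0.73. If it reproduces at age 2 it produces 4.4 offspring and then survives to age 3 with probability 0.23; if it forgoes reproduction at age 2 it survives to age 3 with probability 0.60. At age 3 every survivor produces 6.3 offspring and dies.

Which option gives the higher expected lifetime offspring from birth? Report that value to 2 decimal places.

4.27

breed at age 2: R₀ = 0.73 × (4.4 + 0.23 × 6.3) = 0.73 × 5.8490 = 4.2698
delay to age 3: R₀ = 0.73 × (0.60 × 6.3) = 0.73 × 3.7800 = 2.7594
Higher: breed at age 2 (4.2698).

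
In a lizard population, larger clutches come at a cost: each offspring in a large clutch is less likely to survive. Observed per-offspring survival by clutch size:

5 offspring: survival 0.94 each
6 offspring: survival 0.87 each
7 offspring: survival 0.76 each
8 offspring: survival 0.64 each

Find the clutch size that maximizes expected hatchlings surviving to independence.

7

Expected hatchlings surviving to independence = c × s(c):
  c=5: 5 × 0.94 = 4.700
  c=6: 6 × 0.87 = 5.220
  c=7: 7 × 0.76 = 5.320
  c=8: 8 × 0.64 = 5.120
Maximum at c = 7 (5.320 hatchlings surviving to independence).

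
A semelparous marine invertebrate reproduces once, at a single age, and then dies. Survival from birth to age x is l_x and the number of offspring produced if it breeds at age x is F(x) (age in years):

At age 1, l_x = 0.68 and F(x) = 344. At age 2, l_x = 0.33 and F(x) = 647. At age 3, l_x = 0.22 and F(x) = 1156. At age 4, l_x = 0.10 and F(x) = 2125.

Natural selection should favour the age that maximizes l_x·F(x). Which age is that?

Expected offspring if breeding at age x = l_x × F(x):
  age 1: 0.68 × 344 = 233.920
  age 2: 0.33 × 647 = 213.510
  age 3: 0.22 × 1156 = 254.320
  age 4: 0.10 × 2125 = 212.500
Maximum at age 3 (254.320).

3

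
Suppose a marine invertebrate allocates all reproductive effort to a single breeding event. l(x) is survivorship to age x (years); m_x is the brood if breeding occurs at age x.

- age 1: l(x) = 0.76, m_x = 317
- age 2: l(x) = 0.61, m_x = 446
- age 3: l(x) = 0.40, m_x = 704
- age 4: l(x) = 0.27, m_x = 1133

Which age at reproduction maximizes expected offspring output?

4

Expected offspring if breeding at age x = l(x) × m_x:
  age 1: 0.76 × 317 = 240.920
  age 2: 0.61 × 446 = 272.060
  age 3: 0.40 × 704 = 281.600
  age 4: 0.27 × 1133 = 305.910
Maximum at age 4 (305.910).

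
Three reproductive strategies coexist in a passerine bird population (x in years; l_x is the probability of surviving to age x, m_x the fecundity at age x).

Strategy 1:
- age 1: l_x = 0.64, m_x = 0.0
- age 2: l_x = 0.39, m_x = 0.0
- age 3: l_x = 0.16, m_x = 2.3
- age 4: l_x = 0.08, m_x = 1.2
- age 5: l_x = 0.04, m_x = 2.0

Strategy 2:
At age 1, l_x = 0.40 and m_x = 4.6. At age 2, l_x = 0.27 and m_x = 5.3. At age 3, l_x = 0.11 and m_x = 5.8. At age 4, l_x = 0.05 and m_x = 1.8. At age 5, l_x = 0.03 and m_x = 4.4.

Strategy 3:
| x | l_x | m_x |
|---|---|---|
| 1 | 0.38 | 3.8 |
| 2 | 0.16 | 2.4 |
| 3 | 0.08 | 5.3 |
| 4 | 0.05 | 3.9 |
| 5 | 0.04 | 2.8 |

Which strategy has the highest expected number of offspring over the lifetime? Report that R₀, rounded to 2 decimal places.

Strategy 1: R₀ = 0.64×0.0 + 0.39×0.0 + 0.16×2.3 + 0.08×1.2 + 0.04×2.0 = 0.5440
Strategy 2: R₀ = 0.40×4.6 + 0.27×5.3 + 0.11×5.8 + 0.05×1.8 + 0.03×4.4 = 4.1310
Strategy 3: R₀ = 0.38×3.8 + 0.16×2.4 + 0.08×5.3 + 0.05×3.9 + 0.04×2.8 = 2.5590
Highest R₀: strategy 2 with 4.1310.

4.13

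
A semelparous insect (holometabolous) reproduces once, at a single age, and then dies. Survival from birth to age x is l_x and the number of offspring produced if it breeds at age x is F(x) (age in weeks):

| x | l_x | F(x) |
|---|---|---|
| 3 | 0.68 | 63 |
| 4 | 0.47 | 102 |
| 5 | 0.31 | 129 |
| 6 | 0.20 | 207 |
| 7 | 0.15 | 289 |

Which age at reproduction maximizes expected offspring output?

Expected offspring if breeding at age x = l_x × F(x):
  age 3: 0.68 × 63 = 42.840
  age 4: 0.47 × 102 = 47.940
  age 5: 0.31 × 129 = 39.990
  age 6: 0.20 × 207 = 41.400
  age 7: 0.15 × 289 = 43.350
Maximum at age 4 (47.940).

4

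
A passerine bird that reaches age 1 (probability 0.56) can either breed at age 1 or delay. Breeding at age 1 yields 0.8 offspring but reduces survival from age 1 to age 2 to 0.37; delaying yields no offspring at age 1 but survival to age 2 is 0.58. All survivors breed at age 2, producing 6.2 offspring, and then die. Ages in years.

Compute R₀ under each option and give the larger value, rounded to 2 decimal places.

2.01

breed at age 1: R₀ = 0.56 × (0.8 + 0.37 × 6.2) = 0.56 × 3.0940 = 1.7326
delay to age 2: R₀ = 0.56 × (0.58 × 6.2) = 0.56 × 3.5960 = 2.0138
Higher: delay to age 2 (2.0138).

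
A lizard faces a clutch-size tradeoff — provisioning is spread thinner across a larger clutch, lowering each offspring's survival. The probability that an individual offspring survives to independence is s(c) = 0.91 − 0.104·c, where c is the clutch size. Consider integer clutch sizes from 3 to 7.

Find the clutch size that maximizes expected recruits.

Expected recruits = c × s(c):
  c=3: 3 × 0.598 = 1.794
  c=4: 4 × 0.494 = 1.976
  c=5: 5 × 0.390 = 1.950
  c=6: 6 × 0.286 = 1.716
  c=7: 7 × 0.182 = 1.274
Maximum at c = 4 (1.976 recruits).

4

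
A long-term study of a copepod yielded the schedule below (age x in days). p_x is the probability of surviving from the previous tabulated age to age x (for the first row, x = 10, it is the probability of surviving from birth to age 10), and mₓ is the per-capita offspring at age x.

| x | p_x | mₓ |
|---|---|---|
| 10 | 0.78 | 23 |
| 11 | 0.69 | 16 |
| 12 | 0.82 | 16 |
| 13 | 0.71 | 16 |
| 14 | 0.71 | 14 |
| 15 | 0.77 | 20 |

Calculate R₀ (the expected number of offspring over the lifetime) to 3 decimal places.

Survivorship from birth: l_x = p_10·p_11·…·p_x.
  l_10 = 0.78000
  l_11 = 0.53820
  l_12 = 0.44132
  l_13 = 0.31334
  l_14 = 0.22247
  l_15 = 0.17130
R₀ = Σ l_x mₓ:
  age 10: 0.78000 × 23 = 17.9400
  age 11: 0.53820 × 16 = 8.6112
  age 12: 0.44132 × 16 = 7.0611
  age 13: 0.31334 × 16 = 5.0134
  age 14: 0.22247 × 14 = 3.1146
  age 15: 0.17130 × 20 = 3.4260
R₀ = 17.9400 + 8.6112 + 7.0611 + 5.0134 + 3.1146 + 3.4260 = 45.1663

45.166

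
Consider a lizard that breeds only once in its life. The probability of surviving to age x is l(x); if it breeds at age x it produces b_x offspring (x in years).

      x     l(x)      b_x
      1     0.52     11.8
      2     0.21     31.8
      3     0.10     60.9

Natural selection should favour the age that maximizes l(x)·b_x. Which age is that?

2

Expected offspring if breeding at age x = l(x) × b_x:
  age 1: 0.52 × 11.8 = 6.136
  age 2: 0.21 × 31.8 = 6.678
  age 3: 0.10 × 60.9 = 6.090
Maximum at age 2 (6.678).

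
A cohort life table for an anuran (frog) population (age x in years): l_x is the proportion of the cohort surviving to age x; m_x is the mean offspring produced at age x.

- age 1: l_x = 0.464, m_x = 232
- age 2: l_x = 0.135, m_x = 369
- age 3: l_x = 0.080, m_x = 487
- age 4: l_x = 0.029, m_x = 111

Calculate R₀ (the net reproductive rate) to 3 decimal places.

199.642

R₀ = Σ l_x m_x:
  age 1: 0.464 × 232 = 107.6480
  age 2: 0.135 × 369 = 49.8150
  age 3: 0.080 × 487 = 38.9600
  age 4: 0.029 × 111 = 3.2190
R₀ = 107.6480 + 49.8150 + 38.9600 + 3.2190 = 199.6420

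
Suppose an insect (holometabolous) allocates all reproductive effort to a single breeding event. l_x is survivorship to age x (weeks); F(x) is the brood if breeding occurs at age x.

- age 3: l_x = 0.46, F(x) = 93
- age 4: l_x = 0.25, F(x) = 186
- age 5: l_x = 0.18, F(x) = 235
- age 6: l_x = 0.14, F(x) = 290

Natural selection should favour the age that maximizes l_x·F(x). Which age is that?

Expected offspring if breeding at age x = l_x × F(x):
  age 3: 0.46 × 93 = 42.780
  age 4: 0.25 × 186 = 46.500
  age 5: 0.18 × 235 = 42.300
  age 6: 0.14 × 290 = 40.600
Maximum at age 4 (46.500).

4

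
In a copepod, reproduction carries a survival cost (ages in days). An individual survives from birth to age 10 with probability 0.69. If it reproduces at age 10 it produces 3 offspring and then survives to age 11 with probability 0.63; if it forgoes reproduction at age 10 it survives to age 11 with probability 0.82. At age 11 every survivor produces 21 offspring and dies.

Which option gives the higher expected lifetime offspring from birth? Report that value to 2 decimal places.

breed at age 10: R₀ = 0.69 × (3 + 0.63 × 21) = 0.69 × 16.2300 = 11.1987
delay to age 11: R₀ = 0.69 × (0.82 × 21) = 0.69 × 17.2200 = 11.8818
Higher: delay to age 11 (11.8818).

11.88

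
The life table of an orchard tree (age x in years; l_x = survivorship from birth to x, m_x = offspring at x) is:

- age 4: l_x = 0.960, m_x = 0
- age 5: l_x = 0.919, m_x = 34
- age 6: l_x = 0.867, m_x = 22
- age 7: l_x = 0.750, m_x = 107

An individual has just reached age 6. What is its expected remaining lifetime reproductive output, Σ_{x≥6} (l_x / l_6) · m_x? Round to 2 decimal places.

l_6 = 0.867. Conditional survival from age 6 to x is l_x / l_6.
  x=6: (0.867/0.867) × 22 = 22.0000
  x=7: (0.750/0.867) × 107 = 92.5606
Sum = 22.0000 + 92.5606 = 114.5606

114.56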